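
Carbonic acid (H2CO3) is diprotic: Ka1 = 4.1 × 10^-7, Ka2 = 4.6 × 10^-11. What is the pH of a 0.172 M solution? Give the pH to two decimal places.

Ka1 ≫ Ka2, so treat the first dissociation as the only significant source of H+.
Ka1 = x²/(0.172 − x) = 4.1 × 10^-7
x ≈ √(4.1 × 10^-7 × 0.172) = 2.66 × 10^-4 M
pH = −log(2.66 × 10^-4) = 3.58

pH = 3.58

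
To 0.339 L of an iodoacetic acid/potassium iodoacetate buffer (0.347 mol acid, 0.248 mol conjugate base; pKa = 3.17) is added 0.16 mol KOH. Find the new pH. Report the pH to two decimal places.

pH = 3.51

After neutralization: n(ICH2COOH) = 0.187 mol, n(ICH2COO-) = 0.408 mol.
Henderson–Hasselbalch with mole ratio 0.408/0.187: pH = 3.17 + (+0.339)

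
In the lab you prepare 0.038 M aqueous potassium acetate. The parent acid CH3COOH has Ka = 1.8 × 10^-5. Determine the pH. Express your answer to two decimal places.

CH3COO- is the conjugate base of the weak acid CH3COOH.
Kb = Kw/Ka = 1.0×10^-14 / 1.8 × 10^-5 = 5.56 × 10^-10
Kb = [OH-]²/(0.038 − [OH-]) = 5.56 × 10^-10
Since Kb ≪ C₀, [OH-] ≈ √(Kb·C₀) = 4.60 × 10^-6 M.
pOH = 5.34, so pH = 14.00 − pOH = 8.66

pH = 8.66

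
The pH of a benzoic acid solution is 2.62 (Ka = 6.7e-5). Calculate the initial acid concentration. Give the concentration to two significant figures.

[H+] = 10^(-2.62) = 2.40 × 10^-3 M = x
Ka = x²/(C₀ − x) ⇒ C₀ = x + x²/Ka
C₀ = 2.40 × 10^-3 + (2.40 × 10^-3)²/(6.7 × 10^-5) = 8.84 × 10^-2 M

C₀ = 8.8 × 10^-2 M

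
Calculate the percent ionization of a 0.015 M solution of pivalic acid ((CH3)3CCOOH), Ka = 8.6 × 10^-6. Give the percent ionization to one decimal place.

(CH3)3CCOOH ⇌ (CH3)3CCOO- + H+; let x = [H+] at equilibrium.
x ≈ √(Ka·C₀) = √(8.6 × 10^-6 × 0.015) = 3.59 × 10^-4 M
% ionization = x/C₀ × 100% = 3.59 × 10^-4/0.015 × 100% = 2.4%

2.4%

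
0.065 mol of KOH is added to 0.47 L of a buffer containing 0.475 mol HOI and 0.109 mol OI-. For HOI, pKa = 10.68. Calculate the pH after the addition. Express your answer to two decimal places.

OH- converts HOI to OI-: HOI → 0.41 mol, OI- → 0.174 mol.
pH = pKa + log(n_OI-/n_HOI) = 10.68 + log(0.174/0.41) = 10.68 + (-0.372)

pH = 10.31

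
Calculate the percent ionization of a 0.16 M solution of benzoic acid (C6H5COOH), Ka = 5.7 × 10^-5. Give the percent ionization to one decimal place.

C6H5COOH ⇌ C6H5COO- + H+; let x = [H+] at equilibrium.
x ≈ √(Ka·C₀) = √(5.7 × 10^-5 × 0.16) = 3.02 × 10^-3 M
Fraction ionized = 3.02 × 10^-3 / 0.16 = 0.0189 → 1.9%

1.9%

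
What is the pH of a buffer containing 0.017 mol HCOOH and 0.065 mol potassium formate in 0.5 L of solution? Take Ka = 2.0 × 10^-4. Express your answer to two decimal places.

pH = 4.28

pKa = −log(2.0 × 10^-4) = 3.699
Using pH = pKa + log([base]/[acid]) with [base]/[acid] = 0.065/0.017:
pH = 3.699 + (+0.582) = 4.28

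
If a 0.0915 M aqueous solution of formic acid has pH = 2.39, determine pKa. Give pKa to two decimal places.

[H+] = 10^(-2.39) = 4.07 × 10^-3 M
At equilibrium [HA] = 0.0915 − 4.07 × 10^-3 = 8.74 × 10^-2 M
Ka = [H+][A-]/[HA] = (4.07 × 10^-3)² / 8.74 × 10^-2 = 1.90 × 10^-4
pKa = -log(1.90 × 10^-4) = 3.72

pKa = 3.72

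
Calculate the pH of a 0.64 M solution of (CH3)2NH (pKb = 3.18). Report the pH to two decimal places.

(CH3)2NH + H2O ⇌ (CH3)2NH2+ + OH-
Kb = 10^(−3.18) = 6.61 × 10^-4
Kb = [OH-]²/(0.64 − [OH-]) = 6.61 × 10^-4
Neglecting [OH-] in the denominator: [OH-] = √(6.61 × 10^-4 × 0.64) = 2.06 × 10^-2 M
pOH = 1.69, so pH = 14.00 − pOH = 12.31

pH = 12.31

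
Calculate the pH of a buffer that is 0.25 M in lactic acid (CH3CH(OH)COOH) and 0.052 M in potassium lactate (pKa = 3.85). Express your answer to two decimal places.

pH = 3.17

Henderson–Hasselbalch: pH = pKa + log([CH3CH(OH)COO-]/[CH3CH(OH)COOH]) = 3.85 + log(0.052/0.25)
pH = 3.85 + (-0.682) = 3.17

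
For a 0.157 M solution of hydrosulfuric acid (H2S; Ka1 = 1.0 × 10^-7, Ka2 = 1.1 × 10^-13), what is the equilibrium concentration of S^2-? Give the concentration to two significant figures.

First ionization gives [H+] ≈ [HS-] = 1.25 × 10^-4 M.
Second step: Ka2 = [H+][S^2-]/[HS-] ≈ [S^2-] (since [H+] ≈ [HS-]).
So [S^2-] ≈ Ka2.

1.1 × 10^-13 M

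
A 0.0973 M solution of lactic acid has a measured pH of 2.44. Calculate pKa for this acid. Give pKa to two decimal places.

[H+] = 10^(-2.44) = 3.63 × 10^-3 M
At equilibrium [HA] = 0.0973 − 3.63 × 10^-3 = 9.37 × 10^-2 M
Ka = [H+][A-]/[HA] = (3.63 × 10^-3)² / 9.37 × 10^-2 = 1.41 × 10^-4
pKa = -log(1.41 × 10^-4) = 3.85

pKa = 3.85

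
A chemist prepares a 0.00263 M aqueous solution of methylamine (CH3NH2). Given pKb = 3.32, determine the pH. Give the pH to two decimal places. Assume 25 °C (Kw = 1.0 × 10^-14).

CH3NH2 + H2O ⇌ CH3NH3+ + OH-
Kb = 10^(−3.32) = 4.79 × 10^-4
From the ICE table, Kb = x²/(0.00263 − x) = 4.79 × 10^-4.
Here C₀/Kb ≈ 5.49, so the small-x approximation fails. Use the quadratic:
x = [−0.000479 + √(0.000479² + 5.04e-06)]/2 = 9.08 × 10^-4 M
pOH = 3.04, so pH = 14.00 − pOH = 10.96

pH = 10.96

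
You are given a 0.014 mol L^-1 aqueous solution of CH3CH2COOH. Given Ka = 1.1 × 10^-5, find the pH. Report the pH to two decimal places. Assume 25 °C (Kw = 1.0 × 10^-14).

pH = 3.41

CH3CH2COOH ⇌ CH3CH2COO- + H+
From the ICE table, Ka = x²/(0.014 − x) = 1.1 × 10^-5.
Since Ka ≪ C₀, x ≈ √(Ka·C₀) = 3.92 × 10^-4 M.
Check: 2.8% ionized — well under 5%, approximation valid.
pH = −log[H+] = −log(3.92 × 10^-4) = 3.41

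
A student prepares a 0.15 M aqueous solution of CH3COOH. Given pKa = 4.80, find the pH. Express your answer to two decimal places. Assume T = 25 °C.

pH = 2.81

CH3COOH ⇌ CH3COO- + H+
Ka = 10^(−4.80) = 1.58 × 10^-5
Ka = [H+]²/(0.15 − [H+]) = 1.58 × 10^-5
Neglecting [H+] in the denominator: [H+] = √(1.58 × 10^-5 × 0.15) = 1.54 × 10^-3 M
Check: 1% ionized — well under 5%, approximation valid.
pH = −log(1.54 × 10^-3) = 2.81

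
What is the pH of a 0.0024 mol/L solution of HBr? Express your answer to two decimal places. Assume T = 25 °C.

pH = 2.62

HBr is a strong acid and dissociates completely, so [H+] = 0.0024 M.
pH = -log(0.0024) = 2.62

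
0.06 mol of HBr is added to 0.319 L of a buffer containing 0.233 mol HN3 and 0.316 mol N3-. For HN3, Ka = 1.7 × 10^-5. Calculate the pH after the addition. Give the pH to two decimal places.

pH = 4.71

Added H+ converts N3- to HN3: HN3 → 0.293 mol, N3- → 0.256 mol.
pKa = −log(1.7 × 10^-5) = 4.770
pH = pKa + log(n_N3-/n_HN3) = 4.770 + log(0.256/0.293) = 4.770 + (-0.059)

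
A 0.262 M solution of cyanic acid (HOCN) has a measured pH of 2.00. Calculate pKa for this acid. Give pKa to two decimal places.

pKa = 3.40

[H+] = 10^(-2.00) = 1.00 × 10^-2 M
At equilibrium [HA] = 0.262 − 1.00 × 10^-2 = 2.52 × 10^-1 M
Ka = [H+][A-]/[HA] = (1.00 × 10^-2)² / 2.52 × 10^-1 = 3.97 × 10^-4
pKa = -log(3.97 × 10^-4) = 3.40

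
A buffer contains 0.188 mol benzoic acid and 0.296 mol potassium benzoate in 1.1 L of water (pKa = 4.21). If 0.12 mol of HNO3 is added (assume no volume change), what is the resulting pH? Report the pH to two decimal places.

After neutralization: n(C6H5COOH) = 0.308 mol, n(C6H5COO-) = 0.176 mol.
pH = pKa + log([A⁻]/[HA]) = 4.21 + log(0.176/0.308) = 4.21 -0.243

pH = 3.97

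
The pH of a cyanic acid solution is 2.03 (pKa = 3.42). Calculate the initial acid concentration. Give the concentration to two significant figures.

[H+] = 10^(-2.03) = 9.33 × 10^-3 M = x
Ka = 10^(−3.42) = 3.80 × 10^-4
Ka = x²/(C₀ − x) ⇒ C₀ = x + x²/Ka
C₀ = 9.33 × 10^-3 + (9.33 × 10^-3)²/(3.80 × 10^-4) = 2.38 × 10^-1 M

C₀ = 2.4 × 10^-1 M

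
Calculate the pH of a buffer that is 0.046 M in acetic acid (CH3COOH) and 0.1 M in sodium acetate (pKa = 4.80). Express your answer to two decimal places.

pH = 5.14

Using pH = pKa + log([base]/[acid]) with [base]/[acid] = 0.1/0.046:
pH = 4.80 + (+0.337) = 5.14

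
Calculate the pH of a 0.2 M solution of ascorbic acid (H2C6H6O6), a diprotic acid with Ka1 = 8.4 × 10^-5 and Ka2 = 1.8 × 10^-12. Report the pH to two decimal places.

pH = 2.39

Since Ka1 ≫ Ka2, the first ionization dominates [H+].
Ka1 = x²/(0.2 − x) = 8.4 × 10^-5
x ≈ √(8.4 × 10^-5 × 0.2) = 4.10 × 10^-3 M
pH = −log(4.10 × 10^-3) = 2.39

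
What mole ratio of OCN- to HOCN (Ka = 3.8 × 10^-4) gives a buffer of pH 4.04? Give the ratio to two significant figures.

pKa = -log(3.8 × 10^-4) = 3.420
pH = pKa + log(r) ⇒ log(r) = 4.04 − 3.420 = +0.620
r = [OCN-]/[HOCN] = 10^(+0.620) = 4.17

ratio = 4.2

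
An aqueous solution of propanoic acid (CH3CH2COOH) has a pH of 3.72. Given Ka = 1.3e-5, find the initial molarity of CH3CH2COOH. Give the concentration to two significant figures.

[H+] = 10^(-3.72) = 1.91 × 10^-4 M = x
Ka = x²/(C₀ − x) ⇒ C₀ = x + x²/Ka
C₀ = 1.91 × 10^-4 + (1.91 × 10^-4)²/(1.3 × 10^-5) = 3.00 × 10^-3 M

C₀ = 3.0 × 10^-3 M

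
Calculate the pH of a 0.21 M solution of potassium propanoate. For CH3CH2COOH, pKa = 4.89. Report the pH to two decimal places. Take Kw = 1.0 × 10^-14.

CH3CH2COO- is the conjugate base of the weak acid CH3CH2COOH.
Ka = 10^(−4.89) = 1.29 × 10^-5
Kb = Kw/Ka = 1.0×10^-14 / 1.29 × 10^-5 = 7.75 × 10^-10
From the ICE table, Kb = [OH-]²/(0.21 − [OH-]) = 7.75 × 10^-10.
Assume [OH-] ≪ 0.21: [OH-] ≈ √(7.75 × 10^-10 × 0.21) = 1.28 × 10^-5 M
Check: 0.0061% ionized — well under 5%, approximation valid.
pOH = 4.89, so pH = 14.00 − pOH = 9.11

pH = 9.11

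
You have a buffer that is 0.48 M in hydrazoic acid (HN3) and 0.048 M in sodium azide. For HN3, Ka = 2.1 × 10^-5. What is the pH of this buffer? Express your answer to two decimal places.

pKa = −log(2.1 × 10^-5) = 4.678
Using pH = pKa + log([base]/[acid]) with [base]/[acid] = 0.048/0.48:
pH = 4.678 + (-1.000) = 3.68

pH = 3.68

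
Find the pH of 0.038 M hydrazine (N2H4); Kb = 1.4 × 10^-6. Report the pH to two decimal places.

N2H4 + H2O ⇌ N2H5+ + OH-
Kb = [OH-]²/(0.038 − [OH-]) = 1.4 × 10^-6
Since Kb ≪ C₀, [OH-] ≈ √(Kb·C₀) = 2.31 × 10^-4 M.
([OH-]/C₀ = 0.61% < 5%, so the approximation holds.)
pOH = −log(2.31 × 10^-4) = 3.64; pH = 14.00 − 3.64 = 10.36

pH = 10.36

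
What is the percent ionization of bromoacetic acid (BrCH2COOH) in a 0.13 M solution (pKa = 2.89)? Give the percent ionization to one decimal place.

BrCH2COOH ⇌ BrCH2COO- + H+; let x = [H+] at equilibrium.
Ka = 10^(−2.89) = 1.29 × 10^-3
Solve x² + 0.00129x − 0.000168 = 0 → x = 1.23 × 10^-2 M
% ionization = x/C₀ × 100% = 1.23 × 10^-2/0.13 × 100% = 9.5%

9.5%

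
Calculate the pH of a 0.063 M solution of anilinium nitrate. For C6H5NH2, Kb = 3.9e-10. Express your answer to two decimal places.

C6H5NH3+ is the conjugate acid of the weak base C6H5NH2.
Ka = Kw/Kb = 1.0×10^-14 / 3.9 × 10^-10 = 2.56 × 10^-5
Ka = x²/(0.063 − x) = 2.56 × 10^-5
Neglecting x in the denominator: x = √(2.56 × 10^-5 × 0.063) = 1.27 × 10^-3 M
Check: 2% ionized — well under 5%, approximation valid.
pH = −log[H+] = −log(1.27 × 10^-3) = 2.90

pH = 2.90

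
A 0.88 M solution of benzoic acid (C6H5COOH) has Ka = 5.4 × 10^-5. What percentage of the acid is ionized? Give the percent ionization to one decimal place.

0.8%

C6H5COOH ⇌ C6H5COO- + H+; let x = [H+] at equilibrium.
x ≈ √(Ka·C₀) = √(5.4 × 10^-5 × 0.88) = 6.89 × 10^-3 M
Fraction ionized = 6.89 × 10^-3 / 0.88 = 0.0078 → 0.8%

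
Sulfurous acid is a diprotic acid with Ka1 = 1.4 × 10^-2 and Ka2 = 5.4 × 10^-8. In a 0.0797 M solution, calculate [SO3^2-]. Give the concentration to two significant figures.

First ionization gives [H+] ≈ [HSO3-] = 2.71 × 10^-2 M.
Second step: Ka2 = [H+][SO3^2-]/[HSO3-] ≈ [SO3^2-] (since [H+] ≈ [HSO3-]).
So [SO3^2-] ≈ Ka2.

5.4 × 10^-8 M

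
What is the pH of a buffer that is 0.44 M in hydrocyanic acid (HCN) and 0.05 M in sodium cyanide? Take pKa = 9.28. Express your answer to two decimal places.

pH = pKa + log([A⁻]/[HA]) = 9.28 + log(0.05/0.44)
pH = 9.28 + (-0.944) = 8.34

pH = 8.34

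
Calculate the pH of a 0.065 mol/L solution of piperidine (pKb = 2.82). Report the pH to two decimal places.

pH = 11.96

C5H10NH + H2O ⇌ C5H10NH2+ + OH-
Kb = 10^(−2.82) = 1.51 × 10^-3
Kb = x²/(0.065 − x) = 1.51 × 10^-3
The 5% rule fails; solving x² + Kb·x − Kb·C₀ = 0 exactly:
x = (−Kb + √(Kb² + 4·Kb·C₀))/2 = 9.18 × 10^-3 M
pOH = −log(9.18 × 10^-3) = 2.04; pH = 14.00 − 2.04 = 11.96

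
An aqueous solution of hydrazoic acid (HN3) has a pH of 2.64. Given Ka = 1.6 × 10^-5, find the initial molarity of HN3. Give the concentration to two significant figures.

[H+] = 10^(-2.64) = 2.29 × 10^-3 M = x
Ka = x²/(C₀ − x) ⇒ C₀ = x + x²/Ka
C₀ = 2.29 × 10^-3 + (2.29 × 10^-3)²/(1.6 × 10^-5) = 3.30 × 10^-1 M

C₀ = 3.3 × 10^-1 M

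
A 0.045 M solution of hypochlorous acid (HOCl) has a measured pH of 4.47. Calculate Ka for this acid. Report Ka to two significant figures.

[H+] = 10^(-4.47) = 3.39 × 10^-5 M
At equilibrium [HA] = 0.045 − 3.39 × 10^-5 = 4.50 × 10^-2 M
Ka = [H+][A-]/[HA] = (3.39 × 10^-5)² / 4.50 × 10^-2 = 2.6 × 10^-8

Ka = 2.6 × 10^-8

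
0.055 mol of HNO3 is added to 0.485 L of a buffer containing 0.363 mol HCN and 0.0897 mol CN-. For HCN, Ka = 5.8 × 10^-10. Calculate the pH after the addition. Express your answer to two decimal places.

Added H+ converts CN- to HCN: HCN → 0.418 mol, CN- → 0.0347 mol.
pKa = −log(5.8 × 10^-10) = 9.237
Henderson–Hasselbalch with mole ratio 0.0347/0.418: pH = 9.237 + (-1.081)

pH = 8.16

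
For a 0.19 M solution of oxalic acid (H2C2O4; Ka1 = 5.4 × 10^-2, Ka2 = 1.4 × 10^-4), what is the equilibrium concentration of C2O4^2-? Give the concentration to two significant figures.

1.4 × 10^-4 M

First ionization gives [H+] ≈ [HC2O4-] = 7.78 × 10^-2 M.
Second step: Ka2 = [H+][C2O4^2-]/[HC2O4-] ≈ [C2O4^2-] (since [H+] ≈ [HC2O4-]).
So [C2O4^2-] ≈ Ka2.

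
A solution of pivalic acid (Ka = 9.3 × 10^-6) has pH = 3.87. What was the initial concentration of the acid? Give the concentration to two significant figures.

[H+] = 10^(-3.87) = 1.35 × 10^-4 M = x
Ka = x²/(C₀ − x) ⇒ C₀ = x + x²/Ka
C₀ = 1.35 × 10^-4 + (1.35 × 10^-4)²/(9.3 × 10^-6) = 2.09 × 10^-3 M

C₀ = 2.1 × 10^-3 M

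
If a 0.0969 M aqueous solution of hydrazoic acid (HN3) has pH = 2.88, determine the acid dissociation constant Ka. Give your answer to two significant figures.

Ka = 1.8 × 10^-5

[H+] = 10^(-2.88) = 1.32 × 10^-3 M
At equilibrium [HA] = 0.0969 − 1.32 × 10^-3 = 9.56 × 10^-2 M
Ka = [H+][A-]/[HA] = (1.32 × 10^-3)² / 9.56 × 10^-2 = 1.8 × 10^-5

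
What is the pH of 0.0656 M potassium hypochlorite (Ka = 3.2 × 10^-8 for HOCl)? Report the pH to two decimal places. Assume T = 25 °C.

OCl- is the conjugate base of the weak acid HOCl.
Kb = Kw/Ka = 1.0×10^-14 / 3.2 × 10^-8 = 3.12 × 10^-7
Kb = x²/(0.0656 − x) = 3.12 × 10^-7
Neglecting x in the denominator: x = √(3.12 × 10^-7 × 0.0656) = 1.43 × 10^-4 M
(x/C₀ = 0.22% < 5%, so the approximation holds.)
pOH = −log(1.43 × 10^-4) = 3.84; pH = 14.00 − 3.84 = 10.16

pH = 10.16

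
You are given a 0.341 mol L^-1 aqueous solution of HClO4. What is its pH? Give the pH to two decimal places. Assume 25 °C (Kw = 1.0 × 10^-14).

pH = 0.47

HClO4 is a strong acid and dissociates completely, so [H+] = 0.341 M.
pH = -log(0.341) = 0.47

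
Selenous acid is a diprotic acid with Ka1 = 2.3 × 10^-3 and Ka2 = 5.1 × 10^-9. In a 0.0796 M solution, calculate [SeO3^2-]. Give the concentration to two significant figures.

5.1 × 10^-9 M

First ionization gives [H+] ≈ [HSeO3-] = 1.24 × 10^-2 M.
Second step: Ka2 = [H+][SeO3^2-]/[HSeO3-] ≈ [SeO3^2-] (since [H+] ≈ [HSeO3-]).
So [SeO3^2-] ≈ Ka2.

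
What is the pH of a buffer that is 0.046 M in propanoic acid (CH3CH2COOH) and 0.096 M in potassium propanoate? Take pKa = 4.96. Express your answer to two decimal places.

pH = 5.28

pH = pKa + log([A⁻]/[HA]) = 4.96 + log(0.096/0.046)
pH = 4.96 + (+0.320) = 5.28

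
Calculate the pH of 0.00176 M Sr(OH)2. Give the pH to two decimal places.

pH = 11.55

Sr(OH)2 is a strong base (each formula unit releases 2 OH-); [OH-] = 0.00352 M.
pOH = -log(0.00352) = 2.45
pH = 14.00 - 2.45 = 11.55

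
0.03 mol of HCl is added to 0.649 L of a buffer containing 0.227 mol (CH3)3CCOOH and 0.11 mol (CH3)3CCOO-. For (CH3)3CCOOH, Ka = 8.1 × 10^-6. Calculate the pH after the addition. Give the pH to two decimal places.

Added H+ converts (CH3)3CCOO- to (CH3)3CCOOH: (CH3)3CCOOH → 0.257 mol, (CH3)3CCOO- → 0.08 mol.
pKa = −log(8.1 × 10^-6) = 5.092
pH = pKa + log([A⁻]/[HA]) = 5.092 + log(0.08/0.257) = 5.092 -0.507

pH = 4.58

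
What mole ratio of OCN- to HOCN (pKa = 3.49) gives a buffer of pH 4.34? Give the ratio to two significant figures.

ratio = 7.1

pH = pKa + log(r) ⇒ log(r) = 4.34 − 3.49 = +0.85
r = [OCN-]/[HOCN] = 10^(+0.85) = 7.08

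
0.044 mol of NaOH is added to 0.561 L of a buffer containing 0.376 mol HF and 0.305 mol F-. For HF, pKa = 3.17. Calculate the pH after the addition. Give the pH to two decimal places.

After neutralization: n(HF) = 0.332 mol, n(F-) = 0.349 mol.
pH = pKa + log([A⁻]/[HA]) = 3.17 + log(0.349/0.332) = 3.17 +0.022

pH = 3.19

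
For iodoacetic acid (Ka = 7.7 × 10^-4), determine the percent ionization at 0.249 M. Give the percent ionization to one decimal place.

5.4%

ICH2COOH ⇌ ICH2COO- + H+; let x = [H+] at equilibrium.
Solve x² + 0.00077x − 0.000192 = 0 → x = 1.35 × 10^-2 M
Fraction ionized = 1.35 × 10^-2 / 0.249 = 0.0542 → 5.4%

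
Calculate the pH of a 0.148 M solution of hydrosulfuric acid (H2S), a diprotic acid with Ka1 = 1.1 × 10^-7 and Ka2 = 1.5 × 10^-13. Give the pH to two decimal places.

pH = 3.89

Since Ka1 ≫ Ka2, the first ionization dominates [H+].
Ka1 = x²/(0.148 − x) = 1.1 × 10^-7
x ≈ √(1.1 × 10^-7 × 0.148) = 1.28 × 10^-4 M
pH = −log(1.28 × 10^-4) = 3.89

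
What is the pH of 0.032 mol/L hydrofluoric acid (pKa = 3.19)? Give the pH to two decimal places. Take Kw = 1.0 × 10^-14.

HF ⇌ F- + H+
Ka = 10^(−3.19) = 6.46 × 10^-4
From the ICE table, Ka = [H+]²/(0.032 − [H+]) = 6.46 × 10^-4.
[H+] is not negligible relative to C₀; solve [H+]² + 0.000646·[H+] − 2.07e-05 = 0.
[H+] = (−Ka + √(Ka² + 4·Ka·C₀))/2 = 4.24 × 10^-3 M
pH = −log[H+] = −log(4.24 × 10^-3) = 2.37

pH = 2.37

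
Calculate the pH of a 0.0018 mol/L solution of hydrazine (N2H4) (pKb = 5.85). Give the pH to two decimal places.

N2H4 + H2O ⇌ N2H5+ + OH-
Kb = 10^(−5.85) = 1.41 × 10^-6
Kb = x²/(0.0018 − x) = 1.41 × 10^-6
Assume x ≪ 0.0018: x ≈ √(1.41 × 10^-6 × 0.0018) = 5.04 × 10^-5 M
pOH = −log(5.04 × 10^-5) = 4.30; pH = 14.00 − 4.30 = 9.70

pH = 9.70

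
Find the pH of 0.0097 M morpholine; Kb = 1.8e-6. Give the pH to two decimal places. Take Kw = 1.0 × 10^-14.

C4H8ONH + H2O ⇌ C4H8ONH2+ + OH-
From the ICE table, Kb = [OH-]²/(0.0097 − [OH-]) = 1.8 × 10^-6.
Assume [OH-] ≪ 0.0097: [OH-] ≈ √(1.8 × 10^-6 × 0.0097) = 1.32 × 10^-4 M
pOH = −log(1.32 × 10^-4) = 3.88; pH = 14.00 − 3.88 = 10.12

pH = 10.12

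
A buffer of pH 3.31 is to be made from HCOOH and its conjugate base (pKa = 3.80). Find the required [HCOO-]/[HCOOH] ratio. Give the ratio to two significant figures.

ratio = 0.32

pH = pKa + log(r) ⇒ log(r) = 3.31 − 3.80 = -0.49
r = [HCOO-]/[HCOOH] = 10^(-0.49) = 0.324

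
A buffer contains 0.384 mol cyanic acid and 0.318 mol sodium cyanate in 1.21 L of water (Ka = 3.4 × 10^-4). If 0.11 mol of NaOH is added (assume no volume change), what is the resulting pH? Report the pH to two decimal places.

pH = 3.66

After neutralization: n(HOCN) = 0.274 mol, n(OCN-) = 0.428 mol.
pKa = −log(3.4 × 10^-4) = 3.469
pH = pKa + log([A⁻]/[HA]) = 3.469 + log(0.428/0.274) = 3.469 +0.194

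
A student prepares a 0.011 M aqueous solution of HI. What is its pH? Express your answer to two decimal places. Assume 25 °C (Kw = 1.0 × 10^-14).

HI is a strong acid and dissociates completely, so [H+] = 0.011 M.
pH = -log(0.011) = 1.96

pH = 1.96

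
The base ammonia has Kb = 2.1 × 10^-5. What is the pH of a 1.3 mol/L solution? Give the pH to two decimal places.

pH = 11.72

NH3 + H2O ⇌ NH4+ + OH-
Kb = [OH-]²/(1.3 − [OH-]) = 2.1 × 10^-5
Neglecting [OH-] in the denominator: [OH-] = √(2.1 × 10^-5 × 1.3) = 5.22 × 10^-3 M
pOH = 2.28, so pH = 14.00 − pOH = 11.72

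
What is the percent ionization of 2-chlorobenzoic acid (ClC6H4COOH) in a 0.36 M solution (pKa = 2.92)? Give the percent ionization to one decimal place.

ClC6H4COOH ⇌ ClC6H4COO- + H+; let x = [H+] at equilibrium.
Ka = 10^(−2.92) = 1.20 × 10^-3
Solve x² + 0.0012x − 0.000432 = 0 → x = 2.02 × 10^-2 M
Fraction ionized = 2.02 × 10^-2 / 0.36 = 0.0561 → 5.6%

5.6%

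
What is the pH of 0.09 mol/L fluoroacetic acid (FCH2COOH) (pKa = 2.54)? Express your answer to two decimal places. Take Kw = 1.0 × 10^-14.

pH = 1.83

FCH2COOH ⇌ FCH2COO- + H+
Ka = 10^(−2.54) = 2.88 × 10^-3
Ka = x²/(0.09 − x) = 2.88 × 10^-3
The 5% rule fails; solving x² + Ka·x − Ka·C₀ = 0 exactly:
x = [−0.00288 + √(0.00288² + 0.00104)]/2 = 1.47 × 10^-2 M
pH = −log(1.47 × 10^-2) = 1.83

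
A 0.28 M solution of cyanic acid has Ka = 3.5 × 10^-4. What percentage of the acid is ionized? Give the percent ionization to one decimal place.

HOCN ⇌ OCN- + H+; let x = [H+] at equilibrium.
x ≈ √(Ka·C₀) = √(3.5 × 10^-4 × 0.28) = 9.90 × 10^-3 M
% ionization = x/C₀ × 100% = 9.90 × 10^-3/0.28 × 100% = 3.5%

3.5%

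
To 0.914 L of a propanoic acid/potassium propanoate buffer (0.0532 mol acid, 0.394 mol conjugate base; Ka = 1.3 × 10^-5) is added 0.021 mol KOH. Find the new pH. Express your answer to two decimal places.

OH- converts CH3CH2COOH to CH3CH2COO-: CH3CH2COOH → 0.0322 mol, CH3CH2COO- → 0.415 mol.
pKa = −log(1.3 × 10^-5) = 4.886
Henderson–Hasselbalch with mole ratio 0.415/0.0322: pH = 4.886 + (+1.110)

pH = 6.00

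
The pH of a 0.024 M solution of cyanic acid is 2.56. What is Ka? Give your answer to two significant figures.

Ka = 3.6 × 10^-4

[H+] = 10^(-2.56) = 2.75 × 10^-3 M
At equilibrium [HA] = 0.024 − 2.75 × 10^-3 = 2.13 × 10^-2 M
Ka = [H+][A-]/[HA] = (2.75 × 10^-3)² / 2.13 × 10^-2 = 3.6 × 10^-4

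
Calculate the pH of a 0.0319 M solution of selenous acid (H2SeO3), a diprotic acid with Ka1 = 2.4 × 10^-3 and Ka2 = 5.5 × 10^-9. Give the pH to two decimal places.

Ka1 ≫ Ka2, so treat the first dissociation as the only significant source of H+.
Ka1 = x²/(0.0319 − x) = 2.4 × 10^-3
Solving the quadratic: x = (−Ka1 + √(Ka1² + 4·Ka1·C₀))/2 = 7.63 × 10^-3 M
pH = −log(7.63 × 10^-3) = 2.12

pH = 2.12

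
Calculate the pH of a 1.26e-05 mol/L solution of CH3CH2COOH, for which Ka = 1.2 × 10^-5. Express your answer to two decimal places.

CH3CH2COOH ⇌ CH3CH2COO- + H+
Ka = x²/(1.26e-05 − x) = 1.2 × 10^-5
x is not negligible relative to C₀; solve x² + 1.2e-05·x − 1.51e-10 = 0.
x = (−Ka + √(Ka² + 4·Ka·C₀))/2 = 7.68 × 10^-6 M
pH = −log[H+] = −log(7.68 × 10^-6) = 5.11

pH = 5.11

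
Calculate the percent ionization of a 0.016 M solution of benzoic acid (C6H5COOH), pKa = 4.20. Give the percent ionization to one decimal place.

C6H5COOH ⇌ C6H5COO- + H+; let x = [H+] at equilibrium.
Ka = 10^(−4.20) = 6.31 × 10^-5
Solve x² + 6.31e-05x − 1.01e-06 = 0 → x = 9.74 × 10^-4 M
% ionization = x/C₀ × 100% = 9.74 × 10^-4/0.016 × 100% = 6.1%

6.1%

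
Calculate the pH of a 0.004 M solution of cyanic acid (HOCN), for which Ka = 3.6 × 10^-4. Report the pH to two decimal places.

HOCN ⇌ OCN- + H+
From the ICE table, Ka = [H+]²/(0.004 − [H+]) = 3.6 × 10^-4.
[H+] is not negligible relative to C₀; solve [H+]² + 0.00036·[H+] − 1.44e-06 = 0.
[H+] = [−0.00036 + √(0.00036² + 5.76e-06)]/2 = 1.03 × 10^-3 M
pH = −log[H+] = −log(1.03 × 10^-3) = 2.99

pH = 2.99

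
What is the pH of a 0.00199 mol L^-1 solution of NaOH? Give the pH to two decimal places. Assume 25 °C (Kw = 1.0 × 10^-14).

NaOH is a strong base; [OH-] = 0.00199 M.
pOH = -log(0.00199) = 2.70
pH = 14.00 - 2.70 = 11.30

pH = 11.30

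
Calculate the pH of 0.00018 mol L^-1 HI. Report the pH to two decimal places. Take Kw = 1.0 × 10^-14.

pH = 3.74

HI is a strong acid and dissociates completely, so [H+] = 0.00018 M.
pH = -log(0.00018) = 3.74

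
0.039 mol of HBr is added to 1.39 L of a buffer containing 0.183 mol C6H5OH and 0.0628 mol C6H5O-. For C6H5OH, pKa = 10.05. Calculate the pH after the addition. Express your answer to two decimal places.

Added H+ converts C6H5O- to C6H5OH: C6H5OH → 0.222 mol, C6H5O- → 0.0238 mol.
pH = pKa + log([A⁻]/[HA]) = 10.05 + log(0.0238/0.222) = 10.05 -0.970

pH = 9.08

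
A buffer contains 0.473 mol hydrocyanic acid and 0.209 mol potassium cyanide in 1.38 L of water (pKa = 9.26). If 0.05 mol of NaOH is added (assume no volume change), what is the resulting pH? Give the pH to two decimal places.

pH = 9.05

After neutralization: n(HCN) = 0.423 mol, n(CN-) = 0.259 mol.
pH = pKa + log(n_CN-/n_HCN) = 9.26 + log(0.259/0.423) = 9.26 + (-0.213)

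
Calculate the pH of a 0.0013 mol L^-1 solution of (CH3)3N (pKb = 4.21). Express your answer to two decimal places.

(CH3)3N + H2O ⇌ (CH3)3NH+ + OH-
Kb = 10^(−4.21) = 6.17 × 10^-5
Kb = [OH-]²/(0.0013 − [OH-]) = 6.17 × 10^-5
The 5% rule fails; solving [OH-]² + Kb·[OH-] − Kb·C₀ = 0 exactly:
[OH-] = [−6.17e-05 + √(6.17e-05² + 3.21e-07)]/2 = 2.54 × 10^-4 M
pOH = −log(2.54 × 10^-4) = 3.60; pH = 14.00 − 3.60 = 10.40

pH = 10.40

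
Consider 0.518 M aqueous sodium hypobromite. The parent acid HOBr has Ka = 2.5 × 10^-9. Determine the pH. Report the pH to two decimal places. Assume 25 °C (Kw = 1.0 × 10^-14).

pH = 11.16

OBr- is the conjugate base of the weak acid HOBr.
Kb = Kw/Ka = 1.0×10^-14 / 2.5 × 10^-9 = 4.00 × 10^-6
Let x = [OH-] at equilibrium. Kb = x²/(0.518 − x).
Since Kb ≪ C₀, x ≈ √(Kb·C₀) = 1.44 × 10^-3 M.
pOH = 2.84, so pH = 14.00 − pOH = 11.16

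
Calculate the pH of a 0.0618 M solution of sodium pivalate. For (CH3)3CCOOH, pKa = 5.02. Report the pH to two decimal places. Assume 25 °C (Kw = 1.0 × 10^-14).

pH = 8.91

(CH3)3CCOO- is the conjugate base of the weak acid (CH3)3CCOOH.
Ka = 10^(−5.02) = 9.55 × 10^-6
Kb = Kw/Ka = 1.0×10^-14 / 9.55 × 10^-6 = 1.05 × 10^-9
Kb = [OH-]²/(0.0618 − [OH-]) = 1.05 × 10^-9
Assume [OH-] ≪ 0.0618: [OH-] ≈ √(1.05 × 10^-9 × 0.0618) = 8.06 × 10^-6 M
pOH = −log(8.06 × 10^-6) = 5.09; pH = 14.00 − 5.09 = 8.91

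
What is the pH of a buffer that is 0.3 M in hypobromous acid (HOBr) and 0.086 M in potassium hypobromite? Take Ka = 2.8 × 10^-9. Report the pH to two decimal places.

pKa = −log(2.8 × 10^-9) = 8.553
Using pH = pKa + log([base]/[acid]) with [base]/[acid] = 0.086/0.3:
pH = 8.553 + (-0.543) = 8.01

pH = 8.01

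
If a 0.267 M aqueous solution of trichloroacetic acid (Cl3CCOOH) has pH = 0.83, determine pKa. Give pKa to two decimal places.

[H+] = 10^(-0.83) = 1.48 × 10^-1 M
At equilibrium [HA] = 0.267 − 1.48 × 10^-1 = 1.19 × 10^-1 M
Ka = [H+][A-]/[HA] = (1.48 × 10^-1)² / 1.19 × 10^-1 = 1.84 × 10^-1
pKa = -log(1.84 × 10^-1) = 0.74

pKa = 0.74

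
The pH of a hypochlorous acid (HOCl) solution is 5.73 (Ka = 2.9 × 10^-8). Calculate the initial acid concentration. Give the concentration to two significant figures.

[H+] = 10^(-5.73) = 1.86 × 10^-6 M = x
Ka = x²/(C₀ − x) ⇒ C₀ = x + x²/Ka
C₀ = 1.86 × 10^-6 + (1.86 × 10^-6)²/(2.9 × 10^-8) = 1.21 × 10^-4 M

C₀ = 1.2 × 10^-4 M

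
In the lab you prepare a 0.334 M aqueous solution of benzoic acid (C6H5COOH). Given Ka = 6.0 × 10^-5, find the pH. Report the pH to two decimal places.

C6H5COOH ⇌ C6H5COO- + H+
Ka = x²/(0.334 − x) = 6.0 × 10^-5
Neglecting x in the denominator: x = √(6.0 × 10^-5 × 0.334) = 4.48 × 10^-3 M
(x/C₀ = 1.3% < 5%, so the approximation holds.)
pH = −log(4.48 × 10^-3) = 2.35

pH = 2.35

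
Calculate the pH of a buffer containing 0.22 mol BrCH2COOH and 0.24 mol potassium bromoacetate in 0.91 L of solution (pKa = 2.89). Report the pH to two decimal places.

pH = 2.93

pH = pKa + log([A⁻]/[HA]) = 2.89 + log(0.24/0.22)
pH = 2.89 + (+0.038) = 2.93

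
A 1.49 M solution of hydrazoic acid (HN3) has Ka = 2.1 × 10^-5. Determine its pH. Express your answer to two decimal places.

HN3 ⇌ N3- + H+
From the ICE table, Ka = x²/(1.49 − x) = 2.1 × 10^-5.
Assume x ≪ 1.49: x ≈ √(2.1 × 10^-5 × 1.49) = 5.59 × 10^-3 M
pH = −log[H+] = −log(5.59 × 10^-3) = 2.25

pH = 2.25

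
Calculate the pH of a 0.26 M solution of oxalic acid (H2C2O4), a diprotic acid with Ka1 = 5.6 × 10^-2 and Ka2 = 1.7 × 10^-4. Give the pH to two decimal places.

pH = 1.02

Ka1 ≫ Ka2, so treat the first dissociation as the only significant source of H+.
Ka1 = x²/(0.26 − x) = 5.6 × 10^-2
Solving the quadratic: x = (−Ka1 + √(Ka1² + 4·Ka1·C₀))/2 = 9.59 × 10^-2 M
pH = −log(9.59 × 10^-2) = 1.02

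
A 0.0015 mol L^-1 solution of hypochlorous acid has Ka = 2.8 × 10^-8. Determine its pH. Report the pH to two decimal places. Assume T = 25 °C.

HOCl ⇌ OCl- + H+
Ka = [H+]²/(0.0015 − [H+]) = 2.8 × 10^-8
Neglecting [H+] in the denominator: [H+] = √(2.8 × 10^-8 × 0.0015) = 6.48 × 10^-6 M
([H+]/C₀ = 0.43% < 5%, so the approximation holds.)
pH = −log[H+] = −log(6.48 × 10^-6) = 5.19

pH = 5.19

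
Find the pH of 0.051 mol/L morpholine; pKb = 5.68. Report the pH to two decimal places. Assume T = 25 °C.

pH = 10.51

C4H8ONH + H2O ⇌ C4H8ONH2+ + OH-
Kb = 10^(−5.68) = 2.09 × 10^-6
Let x = [OH-] at equilibrium. Kb = x²/(0.051 − x).
Neglecting x in the denominator: x = √(2.09 × 10^-6 × 0.051) = 3.26 × 10^-4 M
Check: 0.64% ionized — well under 5%, approximation valid.
pOH = −log(3.26 × 10^-4) = 3.49; pH = 14.00 − 3.49 = 10.51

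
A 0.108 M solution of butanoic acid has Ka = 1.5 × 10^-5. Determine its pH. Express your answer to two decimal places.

CH3(CH2)2COOH ⇌ CH3(CH2)2COO- + H+
Let x = [H+] at equilibrium. Ka = x²/(0.108 − x).
Since Ka ≪ C₀, x ≈ √(Ka·C₀) = 1.27 × 10^-3 M.
Check: 1.2% ionized — well under 5%, approximation valid.
pH = −log[H+] = −log(1.27 × 10^-3) = 2.90

pH = 2.90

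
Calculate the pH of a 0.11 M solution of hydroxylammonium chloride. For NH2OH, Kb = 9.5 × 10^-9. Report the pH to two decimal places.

pH = 3.47

NH3OH+ is the conjugate acid of the weak base NH2OH.
Ka = Kw/Kb = 1.0×10^-14 / 9.5 × 10^-9 = 1.05 × 10^-6
Let x = [H+] at equilibrium. Ka = x²/(0.11 − x).
Assume x ≪ 0.11: x ≈ √(1.05 × 10^-6 × 0.11) = 3.40 × 10^-4 M
pH = −log[H+] = −log(3.40 × 10^-4) = 3.47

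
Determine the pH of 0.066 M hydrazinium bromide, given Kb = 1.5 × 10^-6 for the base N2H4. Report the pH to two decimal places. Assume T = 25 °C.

pH = 4.68

N2H5+ is the conjugate acid of the weak base N2H4.
Ka = Kw/Kb = 1.0×10^-14 / 1.5 × 10^-6 = 6.67 × 10^-9
Ka = x²/(0.066 − x) = 6.67 × 10^-9
Neglecting x in the denominator: x = √(6.67 × 10^-9 × 0.066) = 2.10 × 10^-5 M
Check: 0.032% ionized — well under 5%, approximation valid.
pH = −log[H+] = −log(2.10 × 10^-5) = 4.68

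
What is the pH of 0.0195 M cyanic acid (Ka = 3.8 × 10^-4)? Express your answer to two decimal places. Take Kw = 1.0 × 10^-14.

HOCN ⇌ OCN- + H+
From the ICE table, Ka = [H+]²/(0.0195 − [H+]) = 3.8 × 10^-4.
The 5% rule fails; solving [H+]² + Ka·[H+] − Ka·C₀ = 0 exactly:
[H+] = (−Ka + √(Ka² + 4·Ka·C₀))/2 = 2.54 × 10^-3 M
pH = −log[H+] = −log(2.54 × 10^-3) = 2.60

pH = 2.60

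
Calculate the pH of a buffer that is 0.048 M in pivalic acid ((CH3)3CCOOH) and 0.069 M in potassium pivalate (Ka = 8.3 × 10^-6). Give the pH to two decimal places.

pKa = −log(8.3 × 10^-6) = 5.081
pH = pKa + log([A⁻]/[HA]) = 5.081 + log(0.069/0.048)
pH = 5.081 + (+0.158) = 5.24

pH = 5.24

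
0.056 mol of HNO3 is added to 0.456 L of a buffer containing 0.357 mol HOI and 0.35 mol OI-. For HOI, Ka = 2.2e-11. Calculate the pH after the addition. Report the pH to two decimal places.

Added H+ converts OI- to HOI: HOI → 0.413 mol, OI- → 0.294 mol.
pKa = −log(2.2 × 10^-11) = 10.658
pH = pKa + log(n_OI-/n_HOI) = 10.658 + log(0.294/0.413) = 10.658 + (-0.148)

pH = 10.51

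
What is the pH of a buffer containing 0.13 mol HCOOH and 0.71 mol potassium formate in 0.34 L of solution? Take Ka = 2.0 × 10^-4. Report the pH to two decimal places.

pH = 4.44

pKa = −log(2.0 × 10^-4) = 3.699
Using pH = pKa + log([base]/[acid]) with [base]/[acid] = 0.71/0.13:
pH = 3.699 + (+0.737) = 4.44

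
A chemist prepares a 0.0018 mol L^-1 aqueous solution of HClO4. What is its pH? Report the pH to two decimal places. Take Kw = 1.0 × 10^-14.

HClO4 is a strong acid and dissociates completely, so [H+] = 0.0018 M.
pH = -log(0.0018) = 2.74

pH = 2.74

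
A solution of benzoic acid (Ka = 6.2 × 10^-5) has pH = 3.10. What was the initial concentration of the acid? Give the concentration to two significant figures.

[H+] = 10^(-3.10) = 7.94 × 10^-4 M = x
Ka = x²/(C₀ − x) ⇒ C₀ = x + x²/Ka
C₀ = 7.94 × 10^-4 + (7.94 × 10^-4)²/(6.2 × 10^-5) = 1.10 × 10^-2 M

C₀ = 1.1 × 10^-2 M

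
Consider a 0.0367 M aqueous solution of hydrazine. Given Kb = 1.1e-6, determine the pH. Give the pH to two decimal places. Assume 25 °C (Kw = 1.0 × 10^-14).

pH = 10.30

N2H4 + H2O ⇌ N2H5+ + OH-
Kb = [OH-]²/(0.0367 − [OH-]) = 1.1 × 10^-6
Neglecting [OH-] in the denominator: [OH-] = √(1.1 × 10^-6 × 0.0367) = 2.01 × 10^-4 M
Check: 0.55% ionized — well under 5%, approximation valid.
pOH = −log(2.01 × 10^-4) = 3.70; pH = 14.00 − 3.70 = 10.30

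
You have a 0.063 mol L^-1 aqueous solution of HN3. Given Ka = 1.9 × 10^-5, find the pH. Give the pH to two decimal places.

pH = 2.96

HN3 ⇌ N3- + H+
Ka = [H+]²/(0.063 − [H+]) = 1.9 × 10^-5
Assume [H+] ≪ 0.063: [H+] ≈ √(1.9 × 10^-5 × 0.063) = 1.09 × 10^-3 M
pH = −log[H+] = −log(1.09 × 10^-3) = 2.96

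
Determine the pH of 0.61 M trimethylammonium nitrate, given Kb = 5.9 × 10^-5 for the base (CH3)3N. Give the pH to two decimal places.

(CH3)3NH+ is the conjugate acid of the weak base (CH3)3N.
Ka = Kw/Kb = 1.0×10^-14 / 5.9 × 10^-5 = 1.69 × 10^-10
Ka = [H+]²/(0.61 − [H+]) = 1.69 × 10^-10
Assume [H+] ≪ 0.61: [H+] ≈ √(1.69 × 10^-10 × 0.61) = 1.02 × 10^-5 M
([H+]/C₀ = 0.0017% < 5%, so the approximation holds.)
pH = −log[H+] = −log(1.02 × 10^-5) = 4.99

pH = 4.99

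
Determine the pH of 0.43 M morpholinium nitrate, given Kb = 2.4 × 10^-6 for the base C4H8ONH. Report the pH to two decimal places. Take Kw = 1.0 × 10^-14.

C4H8ONH2+ is the conjugate acid of the weak base C4H8ONH.
Ka = Kw/Kb = 1.0×10^-14 / 2.4 × 10^-6 = 4.17 × 10^-9
Let x = [H+] at equilibrium. Ka = x²/(0.43 − x).
Assume x ≪ 0.43: x ≈ √(4.17 × 10^-9 × 0.43) = 4.23 × 10^-5 M
pH = −log(4.23 × 10^-5) = 4.37

pH = 4.37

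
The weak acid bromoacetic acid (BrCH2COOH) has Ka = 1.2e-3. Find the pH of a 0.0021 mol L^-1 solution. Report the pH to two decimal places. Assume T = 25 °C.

pH = 2.96

BrCH2COOH ⇌ BrCH2COO- + H+
Ka = [H+]²/(0.0021 − [H+]) = 1.2 × 10^-3
Here C₀/Ka ≈ 1.75, so the small-[H+] approximation fails. Use the quadratic:
[H+] = [−0.0012 + √(0.0012² + 1.01e-05)]/2 = 1.10 × 10^-3 M
pH = −log[H+] = −log(1.10 × 10^-3) = 2.96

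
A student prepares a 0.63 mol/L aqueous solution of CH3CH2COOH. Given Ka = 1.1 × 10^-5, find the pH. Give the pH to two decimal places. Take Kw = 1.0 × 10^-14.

CH3CH2COOH ⇌ CH3CH2COO- + H+
Ka = x²/(0.63 − x) = 1.1 × 10^-5
Since Ka ≪ C₀, x ≈ √(Ka·C₀) = 2.63 × 10^-3 M.
(x/C₀ = 0.42% < 5%, so the approximation holds.)
pH = −log(2.63 × 10^-3) = 2.58

pH = 2.58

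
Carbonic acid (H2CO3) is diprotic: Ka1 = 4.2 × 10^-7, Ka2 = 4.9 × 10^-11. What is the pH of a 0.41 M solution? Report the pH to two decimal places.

Ka1 ≫ Ka2, so treat the first dissociation as the only significant source of H+.
Ka1 = x²/(0.41 − x) = 4.2 × 10^-7
x ≈ √(4.2 × 10^-7 × 0.41) = 4.15 × 10^-4 M
pH = −log(4.15 × 10^-4) = 3.38

pH = 3.38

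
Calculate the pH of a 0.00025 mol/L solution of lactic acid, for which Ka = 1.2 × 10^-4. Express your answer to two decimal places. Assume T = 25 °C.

CH3CH(OH)COOH ⇌ CH3CH(OH)COO- + H+
From the ICE table, Ka = [H+]²/(0.00025 − [H+]) = 1.2 × 10^-4.
[H+] is not negligible relative to C₀; solve [H+]² + 0.00012·[H+] − 3e-08 = 0.
[H+] = [−0.00012 + √(0.00012² + 1.2e-07)]/2 = 1.23 × 10^-4 M
pH = −log[H+] = −log(1.23 × 10^-4) = 3.91

pH = 3.91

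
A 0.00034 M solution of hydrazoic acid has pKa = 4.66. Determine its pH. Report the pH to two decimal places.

HN3 ⇌ N3- + H+
Ka = 10^(−4.66) = 2.19 × 10^-5
Ka = [H+]²/(0.00034 − [H+]) = 2.19 × 10^-5
Here C₀/Ka ≈ 15.5, so the small-[H+] approximation fails. Use the quadratic:
[H+] = [−2.19e-05 + √(2.19e-05² + 2.98e-08)]/2 = 7.60 × 10^-5 M
pH = −log[H+] = −log(7.60 × 10^-5) = 4.12

pH = 4.12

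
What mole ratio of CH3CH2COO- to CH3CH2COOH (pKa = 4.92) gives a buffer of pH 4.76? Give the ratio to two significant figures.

pH = pKa + log(r) ⇒ log(r) = 4.76 − 4.92 = -0.16
r = [CH3CH2COO-]/[CH3CH2COOH] = 10^(-0.16) = 0.692

ratio = 0.69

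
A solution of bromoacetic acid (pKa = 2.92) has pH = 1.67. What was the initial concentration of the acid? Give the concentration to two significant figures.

[H+] = 10^(-1.67) = 2.14 × 10^-2 M = x
Ka = 10^(−2.92) = 1.20 × 10^-3
Ka = x²/(C₀ − x) ⇒ C₀ = x + x²/Ka
C₀ = 2.14 × 10^-2 + (2.14 × 10^-2)²/(1.20 × 10^-3) = 4.03 × 10^-1 M

C₀ = 4.0 × 10^-1 M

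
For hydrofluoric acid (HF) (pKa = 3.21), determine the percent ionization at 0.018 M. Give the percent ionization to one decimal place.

HF ⇌ F- + H+; let x = [H+] at equilibrium.
Ka = 10^(−3.21) = 6.17 × 10^-4
Solve x² + 0.000617x − 1.11e-05 = 0 → x = 3.04 × 10^-3 M
% ionization = x/C₀ × 100% = 3.04 × 10^-3/0.018 × 100% = 16.9%

16.9%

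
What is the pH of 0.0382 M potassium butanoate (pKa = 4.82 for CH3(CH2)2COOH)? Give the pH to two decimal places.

CH3(CH2)2COO- is the conjugate base of the weak acid CH3(CH2)2COOH.
Ka = 10^(−4.82) = 1.51 × 10^-5
Kb = Kw/Ka = 1.0×10^-14 / 1.51 × 10^-5 = 6.62 × 10^-10
Kb = [OH-]²/(0.0382 − [OH-]) = 6.62 × 10^-10
Assume [OH-] ≪ 0.0382: [OH-] ≈ √(6.62 × 10^-10 × 0.0382) = 5.03 × 10^-6 M
pOH = 5.30, so pH = 14.00 − pOH = 8.70

pH = 8.70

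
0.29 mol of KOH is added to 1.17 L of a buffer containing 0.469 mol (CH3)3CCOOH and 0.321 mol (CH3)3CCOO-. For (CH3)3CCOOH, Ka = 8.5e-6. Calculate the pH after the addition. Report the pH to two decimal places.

pH = 5.60

After neutralization: n((CH3)3CCOOH) = 0.179 mol, n((CH3)3CCOO-) = 0.611 mol.
pKa = −log(8.5 × 10^-6) = 5.071
pH = pKa + log([A⁻]/[HA]) = 5.071 + log(0.611/0.179) = 5.071 +0.533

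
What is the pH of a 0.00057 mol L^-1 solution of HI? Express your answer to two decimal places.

pH = 3.24

HI is a strong acid and dissociates completely, so [H+] = 0.00057 M.
pH = -log(0.00057) = 3.24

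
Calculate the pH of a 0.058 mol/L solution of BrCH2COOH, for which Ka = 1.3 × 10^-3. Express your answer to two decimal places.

pH = 2.09

BrCH2COOH ⇌ BrCH2COO- + H+
From the ICE table, Ka = [H+]²/(0.058 − [H+]) = 1.3 × 10^-3.
[H+] is not negligible relative to C₀; solve [H+]² + 0.0013·[H+] − 7.54e-05 = 0.
[H+] = (−Ka + √(Ka² + 4·Ka·C₀))/2 = 8.06 × 10^-3 M
pH = −log(8.06 × 10^-3) = 2.09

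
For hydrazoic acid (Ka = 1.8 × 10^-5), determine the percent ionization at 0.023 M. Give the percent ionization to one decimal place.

HN3 ⇌ N3- + H+; let x = [H+] at equilibrium.
x ≈ √(Ka·C₀) = √(1.8 × 10^-5 × 0.023) = 6.43 × 10^-4 M
Fraction ionized = 6.43 × 10^-4 / 0.023 = 0.0280 → 2.8%

2.8%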